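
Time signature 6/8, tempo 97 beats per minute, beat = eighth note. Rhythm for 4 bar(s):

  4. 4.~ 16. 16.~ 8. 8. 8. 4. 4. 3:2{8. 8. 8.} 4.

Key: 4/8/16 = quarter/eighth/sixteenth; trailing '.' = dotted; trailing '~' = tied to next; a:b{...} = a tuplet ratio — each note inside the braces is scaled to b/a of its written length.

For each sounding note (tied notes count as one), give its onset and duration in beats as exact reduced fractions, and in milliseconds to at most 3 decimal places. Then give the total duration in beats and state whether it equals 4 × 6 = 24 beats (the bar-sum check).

1) 0.0ms=0b +1855.67ms=3b
2) 1855.67ms=3b +2319.588ms=15/4b
3) 4175.258ms=27/4b +1391.753ms=9/4b
4) 5567.01ms=9b +927.835ms=3/2b
5) 6494.845ms=21/2b +927.835ms=3/2b
6) 7422.68ms=12b +1855.67ms=3b
7) 9278.351ms=15b +1855.67ms=3b
8) 11134.021ms=18b +618.557ms=1b
9) 11752.577ms=19b +618.557ms=1b
10) 12371.134ms=20b +618.557ms=1b
11) 12989.691ms=21b +1855.67ms=3b
Σ=24b of 24 (97bpm 6/8) — PASS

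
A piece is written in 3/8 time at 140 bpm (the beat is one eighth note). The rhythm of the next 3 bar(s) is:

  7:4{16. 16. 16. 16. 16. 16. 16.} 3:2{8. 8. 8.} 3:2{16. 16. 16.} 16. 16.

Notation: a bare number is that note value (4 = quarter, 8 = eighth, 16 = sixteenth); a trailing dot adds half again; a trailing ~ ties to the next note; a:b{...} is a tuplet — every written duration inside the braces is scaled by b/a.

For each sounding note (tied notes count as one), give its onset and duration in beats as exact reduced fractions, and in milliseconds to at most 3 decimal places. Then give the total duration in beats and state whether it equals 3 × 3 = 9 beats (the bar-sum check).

1) 0.0ms=0b +183.673ms=3/7b
2) 183.673ms=3/7b +183.673ms=3/7b
3) 367.347ms=6/7b +183.673ms=3/7b
4) 551.02ms=9/7b +183.673ms=3/7b
5) 734.694ms=12/7b +183.673ms=3/7b
6) 918.367ms=15/7b +183.673ms=3/7b
7) 1102.041ms=18/7b +183.673ms=3/7b
8) 1285.714ms=3b +428.571ms=1b
9) 1714.286ms=4b +428.571ms=1b
10) 2142.857ms=5b +428.571ms=1b
11) 2571.429ms=6b +214.286ms=1/2b
12) 2785.714ms=13/2b +214.286ms=1/2b
13) 3000.0ms=7b +214.286ms=1/2b
14) 3214.286ms=15/2b +321.429ms=3/4b
15) 3535.714ms=33/4b +321.429ms=3/4b
Σ=9b of 9 (140bpm 3/8) — PASS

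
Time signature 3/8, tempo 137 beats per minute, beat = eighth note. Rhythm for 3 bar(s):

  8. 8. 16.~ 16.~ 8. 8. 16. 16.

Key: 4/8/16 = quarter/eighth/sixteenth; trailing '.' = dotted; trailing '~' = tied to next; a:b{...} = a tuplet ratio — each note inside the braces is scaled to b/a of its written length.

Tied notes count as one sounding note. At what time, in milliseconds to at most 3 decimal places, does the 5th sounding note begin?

1. 0.0ms @ 0 + 656.934ms (3/2)
2. 656.934ms @ 3/2 + 656.934ms (3/2)
3. 1313.869ms @ 3 + 1313.869ms (3)
4. 2627.737ms @ 6 + 656.934ms (3/2)
5. 3284.672ms @ 15/2 + 328.467ms (3/4)
6. 3613.139ms @ 33/4 + 328.467ms (3/4)

note 5 onset = 15/2b = 3284.672ms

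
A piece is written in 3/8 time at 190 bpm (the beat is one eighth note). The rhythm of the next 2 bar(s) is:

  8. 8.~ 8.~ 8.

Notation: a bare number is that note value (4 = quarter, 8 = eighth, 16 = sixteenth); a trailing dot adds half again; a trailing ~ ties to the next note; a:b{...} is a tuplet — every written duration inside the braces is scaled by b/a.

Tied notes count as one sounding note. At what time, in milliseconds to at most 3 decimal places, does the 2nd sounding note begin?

note 2 onset = 3/2b = 473.684ms

1. 0.0ms @ 0 + 473.684ms (3/2)
2. 473.684ms @ 3/2 + 1421.053ms (9/2)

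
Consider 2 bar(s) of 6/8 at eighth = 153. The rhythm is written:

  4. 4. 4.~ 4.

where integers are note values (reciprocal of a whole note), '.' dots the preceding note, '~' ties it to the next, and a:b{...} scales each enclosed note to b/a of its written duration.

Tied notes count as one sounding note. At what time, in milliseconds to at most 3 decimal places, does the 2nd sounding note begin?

note 2 onset = 3b = 1176.471ms

1. 0.0ms @ 0 + 1176.471ms (3)
2. 1176.471ms @ 3 + 1176.471ms (3)
3. 2352.941ms @ 6 + 2352.941ms (6)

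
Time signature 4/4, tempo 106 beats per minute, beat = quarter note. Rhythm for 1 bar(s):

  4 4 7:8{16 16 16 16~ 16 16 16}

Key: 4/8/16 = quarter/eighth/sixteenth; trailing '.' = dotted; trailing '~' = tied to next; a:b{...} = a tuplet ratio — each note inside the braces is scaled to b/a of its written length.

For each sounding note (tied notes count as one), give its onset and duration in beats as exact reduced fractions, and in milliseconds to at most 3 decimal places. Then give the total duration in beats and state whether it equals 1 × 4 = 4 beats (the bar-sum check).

1) 0.0ms=0b +566.038ms=1b
2) 566.038ms=1b +566.038ms=1b
3) 1132.075ms=2b +161.725ms=2/7b
4) 1293.801ms=16/7b +161.725ms=2/7b
5) 1455.526ms=18/7b +161.725ms=2/7b
6) 1617.251ms=20/7b +323.45ms=4/7b
7) 1940.701ms=24/7b +161.725ms=2/7b
8) 2102.426ms=26/7b +161.725ms=2/7b
Σ=4b of 4 (106bpm 4/4) — PASS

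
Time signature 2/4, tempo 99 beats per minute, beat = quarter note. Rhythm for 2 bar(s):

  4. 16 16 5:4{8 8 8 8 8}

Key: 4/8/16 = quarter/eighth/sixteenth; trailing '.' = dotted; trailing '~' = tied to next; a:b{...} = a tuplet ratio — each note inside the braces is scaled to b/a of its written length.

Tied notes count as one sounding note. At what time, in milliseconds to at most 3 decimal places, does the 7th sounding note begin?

1. 0.0ms @ 0 + 909.091ms (3/2)
2. 909.091ms @ 3/2 + 151.515ms (1/4)
3. 1060.606ms @ 7/4 + 151.515ms (1/4)
4. 1212.121ms @ 2 + 242.424ms (2/5)
5. 1454.545ms @ 12/5 + 242.424ms (2/5)
6. 1696.97ms @ 14/5 + 242.424ms (2/5)
7. 1939.394ms @ 16/5 + 242.424ms (2/5)
8. 2181.818ms @ 18/5 + 242.424ms (2/5)

note 7 onset = 16/5b = 1939.394ms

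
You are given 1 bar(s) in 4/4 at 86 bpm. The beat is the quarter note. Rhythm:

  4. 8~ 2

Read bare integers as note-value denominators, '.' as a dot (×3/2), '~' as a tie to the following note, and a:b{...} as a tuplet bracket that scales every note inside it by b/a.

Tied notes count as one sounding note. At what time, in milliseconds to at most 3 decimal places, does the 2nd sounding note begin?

1. 0.0ms @ 0 + 1046.512ms (3/2)
2. 1046.512ms @ 3/2 + 1744.186ms (5/2)

note 2 onset = 3/2b = 1046.512ms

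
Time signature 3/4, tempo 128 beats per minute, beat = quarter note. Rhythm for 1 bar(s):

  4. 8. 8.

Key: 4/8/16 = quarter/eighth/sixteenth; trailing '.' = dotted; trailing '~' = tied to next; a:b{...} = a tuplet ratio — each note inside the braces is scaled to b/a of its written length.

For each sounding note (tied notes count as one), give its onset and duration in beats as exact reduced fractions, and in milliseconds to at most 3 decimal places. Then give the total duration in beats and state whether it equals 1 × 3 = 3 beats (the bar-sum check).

1) 0.0ms=0b +703.125ms=3/2b
2) 703.125ms=3/2b +351.562ms=3/4b
3) 1054.688ms=9/4b +351.562ms=3/4b
Σ=3b of 3 (128bpm 3/4) — PASS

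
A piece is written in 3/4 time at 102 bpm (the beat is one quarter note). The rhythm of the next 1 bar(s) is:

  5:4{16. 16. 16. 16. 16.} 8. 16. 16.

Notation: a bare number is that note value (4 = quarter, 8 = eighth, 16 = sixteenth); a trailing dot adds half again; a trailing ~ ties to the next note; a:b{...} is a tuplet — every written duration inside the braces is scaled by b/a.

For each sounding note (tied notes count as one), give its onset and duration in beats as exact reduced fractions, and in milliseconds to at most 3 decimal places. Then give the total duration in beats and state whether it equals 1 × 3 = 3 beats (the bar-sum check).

1) 0.0ms=0b +176.471ms=3/10b
2) 176.471ms=3/10b +176.471ms=3/10b
3) 352.941ms=3/5b +176.471ms=3/10b
4) 529.412ms=9/10b +176.471ms=3/10b
5) 705.882ms=6/5b +176.471ms=3/10b
6) 882.353ms=3/2b +441.176ms=3/4b
7) 1323.529ms=9/4b +220.588ms=3/8b
8) 1544.118ms=21/8b +220.588ms=3/8b
Σ=3b of 3 (102bpm 3/4) — PASS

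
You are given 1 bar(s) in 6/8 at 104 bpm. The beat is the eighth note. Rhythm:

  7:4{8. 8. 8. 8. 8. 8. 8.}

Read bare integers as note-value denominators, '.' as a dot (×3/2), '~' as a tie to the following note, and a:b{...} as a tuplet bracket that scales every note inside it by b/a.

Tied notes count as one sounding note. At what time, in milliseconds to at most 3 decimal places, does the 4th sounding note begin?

note 4 onset = 18/7b = 1483.516ms

1. 0.0ms @ 0 + 494.505ms (6/7)
2. 494.505ms @ 6/7 + 494.505ms (6/7)
3. 989.011ms @ 12/7 + 494.505ms (6/7)
4. 1483.516ms @ 18/7 + 494.505ms (6/7)
5. 1978.022ms @ 24/7 + 494.505ms (6/7)
6. 2472.527ms @ 30/7 + 494.505ms (6/7)
7. 2967.033ms @ 36/7 + 494.505ms (6/7)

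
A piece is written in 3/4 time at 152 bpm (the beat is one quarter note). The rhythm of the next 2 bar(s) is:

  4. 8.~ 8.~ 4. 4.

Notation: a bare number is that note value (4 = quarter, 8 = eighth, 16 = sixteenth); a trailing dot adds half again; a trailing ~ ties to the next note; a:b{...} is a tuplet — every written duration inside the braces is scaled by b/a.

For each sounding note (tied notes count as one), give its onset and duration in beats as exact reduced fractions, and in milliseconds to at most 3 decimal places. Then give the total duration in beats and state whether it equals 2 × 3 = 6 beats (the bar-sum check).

1) 0.0ms=0b +592.105ms=3/2b
2) 592.105ms=3/2b +1184.211ms=3b
3) 1776.316ms=9/2b +592.105ms=3/2b
Σ=6b of 6 (152bpm 3/4) — PASS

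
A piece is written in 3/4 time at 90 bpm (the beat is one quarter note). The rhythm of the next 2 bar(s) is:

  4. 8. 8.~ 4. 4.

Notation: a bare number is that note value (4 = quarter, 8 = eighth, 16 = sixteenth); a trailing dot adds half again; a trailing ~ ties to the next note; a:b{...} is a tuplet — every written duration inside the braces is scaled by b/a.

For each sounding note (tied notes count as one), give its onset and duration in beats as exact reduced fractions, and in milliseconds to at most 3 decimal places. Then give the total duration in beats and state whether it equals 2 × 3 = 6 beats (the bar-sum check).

1) 0.0ms=0b +1000.0ms=3/2b
2) 1000.0ms=3/2b +500.0ms=3/4b
3) 1500.0ms=9/4b +1500.0ms=9/4b
4) 3000.0ms=9/2b +1000.0ms=3/2b
Σ=6b of 6 (90bpm 3/4) — PASS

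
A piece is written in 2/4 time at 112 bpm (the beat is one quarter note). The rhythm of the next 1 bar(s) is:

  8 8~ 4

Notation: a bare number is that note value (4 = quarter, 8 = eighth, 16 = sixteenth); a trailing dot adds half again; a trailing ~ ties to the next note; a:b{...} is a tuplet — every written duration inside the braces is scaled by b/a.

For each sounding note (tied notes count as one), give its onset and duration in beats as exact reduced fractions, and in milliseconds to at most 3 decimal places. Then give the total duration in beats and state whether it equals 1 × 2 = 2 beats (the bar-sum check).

1) 0.0ms=0b +267.857ms=1/2b
2) 267.857ms=1/2b +803.571ms=3/2b
Σ=2b of 2 (112bpm 2/4) — PASS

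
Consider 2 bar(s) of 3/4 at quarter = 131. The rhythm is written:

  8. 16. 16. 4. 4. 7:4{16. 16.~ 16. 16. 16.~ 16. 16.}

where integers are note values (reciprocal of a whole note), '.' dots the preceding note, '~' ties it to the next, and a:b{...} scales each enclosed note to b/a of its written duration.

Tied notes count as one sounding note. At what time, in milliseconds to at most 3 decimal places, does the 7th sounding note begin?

1. 0.0ms @ 0 + 343.511ms (3/4)
2. 343.511ms @ 3/4 + 171.756ms (3/8)
3. 515.267ms @ 9/8 + 171.756ms (3/8)
4. 687.023ms @ 3/2 + 687.023ms (3/2)
5. 1374.046ms @ 3 + 687.023ms (3/2)
6. 2061.069ms @ 9/2 + 98.146ms (3/14)
7. 2159.215ms @ 33/7 + 196.292ms (3/7)
8. 2355.507ms @ 36/7 + 98.146ms (3/14)
9. 2453.653ms @ 75/14 + 196.292ms (3/7)
10. 2649.945ms @ 81/14 + 98.146ms (3/14)

note 7 onset = 33/7b = 2159.215ms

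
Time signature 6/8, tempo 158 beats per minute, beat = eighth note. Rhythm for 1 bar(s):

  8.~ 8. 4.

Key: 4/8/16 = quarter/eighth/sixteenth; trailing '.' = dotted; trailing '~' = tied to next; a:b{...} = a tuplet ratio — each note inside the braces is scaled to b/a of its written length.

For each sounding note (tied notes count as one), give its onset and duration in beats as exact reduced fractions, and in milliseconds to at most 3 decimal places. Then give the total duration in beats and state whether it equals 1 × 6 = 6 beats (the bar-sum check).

1) 0.0ms=0b +1139.241ms=3b
2) 1139.241ms=3b +1139.241ms=3b
Σ=6b of 6 (158bpm 6/8) — PASS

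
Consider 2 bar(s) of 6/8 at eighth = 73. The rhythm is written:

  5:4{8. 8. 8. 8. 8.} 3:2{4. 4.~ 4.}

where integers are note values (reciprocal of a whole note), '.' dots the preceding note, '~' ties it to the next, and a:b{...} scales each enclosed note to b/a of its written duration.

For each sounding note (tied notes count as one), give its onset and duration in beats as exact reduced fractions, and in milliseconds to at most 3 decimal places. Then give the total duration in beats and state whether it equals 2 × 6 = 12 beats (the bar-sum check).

1) 0.0ms=0b +986.301ms=6/5b
2) 986.301ms=6/5b +986.301ms=6/5b
3) 1972.603ms=12/5b +986.301ms=6/5b
4) 2958.904ms=18/5b +986.301ms=6/5b
5) 3945.205ms=24/5b +986.301ms=6/5b
6) 4931.507ms=6b +1643.836ms=2b
7) 6575.342ms=8b +3287.671ms=4b
Σ=12b of 12 (73bpm 6/8) — PASS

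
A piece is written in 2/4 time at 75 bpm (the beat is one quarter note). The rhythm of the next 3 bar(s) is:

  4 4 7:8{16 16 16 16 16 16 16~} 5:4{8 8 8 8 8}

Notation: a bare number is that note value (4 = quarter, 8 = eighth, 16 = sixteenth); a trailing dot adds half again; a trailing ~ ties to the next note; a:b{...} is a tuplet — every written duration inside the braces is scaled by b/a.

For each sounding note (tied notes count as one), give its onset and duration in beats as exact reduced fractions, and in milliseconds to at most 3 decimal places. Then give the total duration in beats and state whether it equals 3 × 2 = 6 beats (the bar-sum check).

1) 0.0ms=0b +800.0ms=1b
2) 800.0ms=1b +800.0ms=1b
3) 1600.0ms=2b +228.571ms=2/7b
4) 1828.571ms=16/7b +228.571ms=2/7b
5) 2057.143ms=18/7b +228.571ms=2/7b
6) 2285.714ms=20/7b +228.571ms=2/7b
7) 2514.286ms=22/7b +228.571ms=2/7b
8) 2742.857ms=24/7b +228.571ms=2/7b
9) 2971.429ms=26/7b +548.571ms=24/35b
10) 3520.0ms=22/5b +320.0ms=2/5b
11) 3840.0ms=24/5b +320.0ms=2/5b
12) 4160.0ms=26/5b +320.0ms=2/5b
13) 4480.0ms=28/5b +320.0ms=2/5b
Σ=6b of 6 (75bpm 2/4) — PASS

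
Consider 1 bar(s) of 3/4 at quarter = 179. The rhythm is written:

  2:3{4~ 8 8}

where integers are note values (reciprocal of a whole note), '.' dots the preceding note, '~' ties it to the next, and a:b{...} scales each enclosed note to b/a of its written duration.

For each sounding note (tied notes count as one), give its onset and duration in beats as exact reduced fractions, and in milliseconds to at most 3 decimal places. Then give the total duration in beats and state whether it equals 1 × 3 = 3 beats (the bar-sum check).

1) 0.0ms=0b +754.19ms=9/4b
2) 754.19ms=9/4b +251.397ms=3/4b
Σ=3b of 3 (179bpm 3/4) — PASS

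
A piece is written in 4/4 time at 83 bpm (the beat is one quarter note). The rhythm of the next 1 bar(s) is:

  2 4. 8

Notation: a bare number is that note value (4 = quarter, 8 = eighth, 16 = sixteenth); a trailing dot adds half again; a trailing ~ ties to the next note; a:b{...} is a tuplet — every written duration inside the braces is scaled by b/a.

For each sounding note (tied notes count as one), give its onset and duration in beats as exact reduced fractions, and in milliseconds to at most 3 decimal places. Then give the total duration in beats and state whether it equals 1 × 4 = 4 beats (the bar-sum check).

1) 0.0ms=0b +1445.783ms=2b
2) 1445.783ms=2b +1084.337ms=3/2b
3) 2530.12ms=7/2b +361.446ms=1/2b
Σ=4b of 4 (83bpm 4/4) — PASS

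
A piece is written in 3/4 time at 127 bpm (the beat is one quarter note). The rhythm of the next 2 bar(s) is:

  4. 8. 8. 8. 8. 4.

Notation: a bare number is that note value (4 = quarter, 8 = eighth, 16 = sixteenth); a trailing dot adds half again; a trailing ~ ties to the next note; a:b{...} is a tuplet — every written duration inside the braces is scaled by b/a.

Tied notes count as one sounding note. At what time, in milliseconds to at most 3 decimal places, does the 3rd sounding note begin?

note 3 onset = 9/4b = 1062.992ms

1. 0.0ms @ 0 + 708.661ms (3/2)
2. 708.661ms @ 3/2 + 354.331ms (3/4)
3. 1062.992ms @ 9/4 + 354.331ms (3/4)
4. 1417.323ms @ 3 + 354.331ms (3/4)
5. 1771.654ms @ 15/4 + 354.331ms (3/4)
6. 2125.984ms @ 9/2 + 708.661ms (3/2)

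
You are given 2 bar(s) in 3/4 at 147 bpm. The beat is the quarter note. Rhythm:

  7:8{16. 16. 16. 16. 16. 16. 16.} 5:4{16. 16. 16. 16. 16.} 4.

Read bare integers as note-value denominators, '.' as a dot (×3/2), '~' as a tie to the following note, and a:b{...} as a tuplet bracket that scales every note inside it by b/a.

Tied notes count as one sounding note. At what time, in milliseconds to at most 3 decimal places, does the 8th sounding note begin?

1. 0.0ms @ 0 + 174.927ms (3/7)
2. 174.927ms @ 3/7 + 174.927ms (3/7)
3. 349.854ms @ 6/7 + 174.927ms (3/7)
4. 524.781ms @ 9/7 + 174.927ms (3/7)
5. 699.708ms @ 12/7 + 174.927ms (3/7)
6. 874.636ms @ 15/7 + 174.927ms (3/7)
7. 1049.563ms @ 18/7 + 174.927ms (3/7)
8. 1224.49ms @ 3 + 122.449ms (3/10)
9. 1346.939ms @ 33/10 + 122.449ms (3/10)
10. 1469.388ms @ 18/5 + 122.449ms (3/10)
11. 1591.837ms @ 39/10 + 122.449ms (3/10)
12. 1714.286ms @ 21/5 + 122.449ms (3/10)
13. 1836.735ms @ 9/2 + 612.245ms (3/2)

note 8 onset = 3b = 1224.49ms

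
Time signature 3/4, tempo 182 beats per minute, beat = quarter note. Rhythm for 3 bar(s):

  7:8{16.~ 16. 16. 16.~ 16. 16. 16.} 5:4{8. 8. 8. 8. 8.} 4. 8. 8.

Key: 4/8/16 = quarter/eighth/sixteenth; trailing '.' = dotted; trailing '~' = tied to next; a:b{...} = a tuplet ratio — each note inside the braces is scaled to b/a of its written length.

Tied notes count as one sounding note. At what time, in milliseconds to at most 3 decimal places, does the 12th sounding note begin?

1. 0.0ms @ 0 + 282.575ms (6/7)
2. 282.575ms @ 6/7 + 141.287ms (3/7)
3. 423.862ms @ 9/7 + 282.575ms (6/7)
4. 706.436ms @ 15/7 + 141.287ms (3/7)
5. 847.724ms @ 18/7 + 141.287ms (3/7)
6. 989.011ms @ 3 + 197.802ms (3/5)
7. 1186.813ms @ 18/5 + 197.802ms (3/5)
8. 1384.615ms @ 21/5 + 197.802ms (3/5)
9. 1582.418ms @ 24/5 + 197.802ms (3/5)
10. 1780.22ms @ 27/5 + 197.802ms (3/5)
11. 1978.022ms @ 6 + 494.505ms (3/2)
12. 2472.527ms @ 15/2 + 247.253ms (3/4)
13. 2719.78ms @ 33/4 + 247.253ms (3/4)

note 12 onset = 15/2b = 2472.527ms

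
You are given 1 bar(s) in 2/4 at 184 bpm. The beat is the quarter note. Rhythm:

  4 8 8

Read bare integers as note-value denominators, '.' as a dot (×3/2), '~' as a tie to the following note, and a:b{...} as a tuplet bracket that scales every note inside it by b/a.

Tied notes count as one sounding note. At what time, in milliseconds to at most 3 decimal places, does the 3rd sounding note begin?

1. 0.0ms @ 0 + 326.087ms (1)
2. 326.087ms @ 1 + 163.043ms (1/2)
3. 489.13ms @ 3/2 + 163.043ms (1/2)

note 3 onset = 3/2b = 489.13ms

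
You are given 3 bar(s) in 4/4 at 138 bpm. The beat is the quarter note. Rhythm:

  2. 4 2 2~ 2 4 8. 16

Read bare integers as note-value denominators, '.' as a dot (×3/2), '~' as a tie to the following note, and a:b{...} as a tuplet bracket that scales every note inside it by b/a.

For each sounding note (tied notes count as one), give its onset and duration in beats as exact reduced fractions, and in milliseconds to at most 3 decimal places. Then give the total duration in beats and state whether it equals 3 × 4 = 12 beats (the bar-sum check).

1) 0.0ms=0b +1304.348ms=3b
2) 1304.348ms=3b +434.783ms=1b
3) 1739.13ms=4b +869.565ms=2b
4) 2608.696ms=6b +1739.13ms=4b
5) 4347.826ms=10b +434.783ms=1b
6) 4782.609ms=11b +326.087ms=3/4b
7) 5108.696ms=47/4b +108.696ms=1/4b
Σ=12b of 12 (138bpm 4/4) — PASS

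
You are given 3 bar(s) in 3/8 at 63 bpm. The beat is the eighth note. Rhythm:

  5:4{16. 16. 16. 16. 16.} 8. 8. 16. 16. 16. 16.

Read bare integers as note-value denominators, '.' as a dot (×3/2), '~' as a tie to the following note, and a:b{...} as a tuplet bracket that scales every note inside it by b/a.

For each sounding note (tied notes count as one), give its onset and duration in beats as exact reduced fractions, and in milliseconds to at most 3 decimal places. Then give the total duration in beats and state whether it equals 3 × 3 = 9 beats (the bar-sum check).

1) 0.0ms=0b +571.429ms=3/5b
2) 571.429ms=3/5b +571.429ms=3/5b
3) 1142.857ms=6/5b +571.429ms=3/5b
4) 1714.286ms=9/5b +571.429ms=3/5b
5) 2285.714ms=12/5b +571.429ms=3/5b
6) 2857.143ms=3b +1428.571ms=3/2b
7) 4285.714ms=9/2b +1428.571ms=3/2b
8) 5714.286ms=6b +714.286ms=3/4b
9) 6428.571ms=27/4b +714.286ms=3/4b
10) 7142.857ms=15/2b +714.286ms=3/4b
11) 7857.143ms=33/4b +714.286ms=3/4b
Σ=9b of 9 (63bpm 3/8) — PASS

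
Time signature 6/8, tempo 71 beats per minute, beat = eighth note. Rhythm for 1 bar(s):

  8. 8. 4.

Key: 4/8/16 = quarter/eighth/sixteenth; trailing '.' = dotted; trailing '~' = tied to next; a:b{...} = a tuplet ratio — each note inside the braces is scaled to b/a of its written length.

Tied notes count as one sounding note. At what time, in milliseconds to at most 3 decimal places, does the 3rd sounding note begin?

1. 0.0ms @ 0 + 1267.606ms (3/2)
2. 1267.606ms @ 3/2 + 1267.606ms (3/2)
3. 2535.211ms @ 3 + 2535.211ms (3)

note 3 onset = 3b = 2535.211ms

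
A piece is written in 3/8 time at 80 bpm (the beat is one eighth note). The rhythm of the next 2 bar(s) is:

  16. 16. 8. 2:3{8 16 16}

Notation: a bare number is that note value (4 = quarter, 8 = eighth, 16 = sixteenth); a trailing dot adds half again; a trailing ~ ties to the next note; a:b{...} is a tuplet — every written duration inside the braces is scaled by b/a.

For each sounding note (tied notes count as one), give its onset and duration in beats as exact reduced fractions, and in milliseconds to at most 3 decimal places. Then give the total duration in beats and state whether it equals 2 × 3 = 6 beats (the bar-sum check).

1) 0.0ms=0b +562.5ms=3/4b
2) 562.5ms=3/4b +562.5ms=3/4b
3) 1125.0ms=3/2b +1125.0ms=3/2b
4) 2250.0ms=3b +1125.0ms=3/2b
5) 3375.0ms=9/2b +562.5ms=3/4b
6) 3937.5ms=21/4b +562.5ms=3/4b
Σ=6b of 6 (80bpm 3/8) — PASS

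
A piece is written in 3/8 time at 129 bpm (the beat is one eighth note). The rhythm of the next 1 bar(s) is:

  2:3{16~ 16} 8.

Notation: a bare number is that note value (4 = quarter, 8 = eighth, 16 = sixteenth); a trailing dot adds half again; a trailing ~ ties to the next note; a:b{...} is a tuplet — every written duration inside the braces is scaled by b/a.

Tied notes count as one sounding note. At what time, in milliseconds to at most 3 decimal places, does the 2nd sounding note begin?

note 2 onset = 3/2b = 697.674ms

1. 0.0ms @ 0 + 697.674ms (3/2)
2. 697.674ms @ 3/2 + 697.674ms (3/2)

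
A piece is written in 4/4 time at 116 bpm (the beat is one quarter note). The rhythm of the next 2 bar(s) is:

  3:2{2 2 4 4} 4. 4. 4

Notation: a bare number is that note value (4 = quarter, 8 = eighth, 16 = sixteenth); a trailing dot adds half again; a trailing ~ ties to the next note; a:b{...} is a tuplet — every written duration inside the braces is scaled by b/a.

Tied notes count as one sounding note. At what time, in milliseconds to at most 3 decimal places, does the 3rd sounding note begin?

1. 0.0ms @ 0 + 689.655ms (4/3)
2. 689.655ms @ 4/3 + 689.655ms (4/3)
3. 1379.31ms @ 8/3 + 344.828ms (2/3)
4. 1724.138ms @ 10/3 + 344.828ms (2/3)
5. 2068.966ms @ 4 + 775.862ms (3/2)
6. 2844.828ms @ 11/2 + 775.862ms (3/2)
7. 3620.69ms @ 7 + 517.241ms (1)

note 3 onset = 8/3b = 1379.31ms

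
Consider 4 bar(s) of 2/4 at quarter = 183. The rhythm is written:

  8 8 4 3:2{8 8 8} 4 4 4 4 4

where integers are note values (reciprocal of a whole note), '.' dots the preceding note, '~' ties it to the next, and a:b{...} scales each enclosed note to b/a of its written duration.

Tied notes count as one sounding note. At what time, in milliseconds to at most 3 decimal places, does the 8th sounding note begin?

1. 0.0ms @ 0 + 163.934ms (1/2)
2. 163.934ms @ 1/2 + 163.934ms (1/2)
3. 327.869ms @ 1 + 327.869ms (1)
4. 655.738ms @ 2 + 109.29ms (1/3)
5. 765.027ms @ 7/3 + 109.29ms (1/3)
6. 874.317ms @ 8/3 + 109.29ms (1/3)
7. 983.607ms @ 3 + 327.869ms (1)
8. 1311.475ms @ 4 + 327.869ms (1)
9. 1639.344ms @ 5 + 327.869ms (1)
10. 1967.213ms @ 6 + 327.869ms (1)
11. 2295.082ms @ 7 + 327.869ms (1)

note 8 onset = 4b = 1311.475ms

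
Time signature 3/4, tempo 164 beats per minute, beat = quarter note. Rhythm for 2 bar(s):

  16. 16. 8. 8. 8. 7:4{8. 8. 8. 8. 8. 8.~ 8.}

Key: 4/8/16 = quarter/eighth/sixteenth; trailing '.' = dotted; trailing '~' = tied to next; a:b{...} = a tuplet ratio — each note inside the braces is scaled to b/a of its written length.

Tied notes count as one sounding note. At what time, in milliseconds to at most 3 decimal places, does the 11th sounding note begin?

1. 0.0ms @ 0 + 137.195ms (3/8)
2. 137.195ms @ 3/8 + 137.195ms (3/8)
3. 274.39ms @ 3/4 + 274.39ms (3/4)
4. 548.78ms @ 3/2 + 274.39ms (3/4)
5. 823.171ms @ 9/4 + 274.39ms (3/4)
6. 1097.561ms @ 3 + 156.794ms (3/7)
7. 1254.355ms @ 24/7 + 156.794ms (3/7)
8. 1411.15ms @ 27/7 + 156.794ms (3/7)
9. 1567.944ms @ 30/7 + 156.794ms (3/7)
10. 1724.739ms @ 33/7 + 156.794ms (3/7)
11. 1881.533ms @ 36/7 + 313.589ms (6/7)

note 11 onset = 36/7b = 1881.533ms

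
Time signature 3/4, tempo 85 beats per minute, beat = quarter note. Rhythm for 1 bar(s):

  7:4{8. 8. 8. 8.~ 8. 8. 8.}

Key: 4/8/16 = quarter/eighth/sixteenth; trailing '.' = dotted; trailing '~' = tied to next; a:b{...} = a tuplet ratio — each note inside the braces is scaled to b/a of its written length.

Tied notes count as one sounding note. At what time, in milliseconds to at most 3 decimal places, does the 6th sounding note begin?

1. 0.0ms @ 0 + 302.521ms (3/7)
2. 302.521ms @ 3/7 + 302.521ms (3/7)
3. 605.042ms @ 6/7 + 302.521ms (3/7)
4. 907.563ms @ 9/7 + 605.042ms (6/7)
5. 1512.605ms @ 15/7 + 302.521ms (3/7)
6. 1815.126ms @ 18/7 + 302.521ms (3/7)

note 6 onset = 18/7b = 1815.126ms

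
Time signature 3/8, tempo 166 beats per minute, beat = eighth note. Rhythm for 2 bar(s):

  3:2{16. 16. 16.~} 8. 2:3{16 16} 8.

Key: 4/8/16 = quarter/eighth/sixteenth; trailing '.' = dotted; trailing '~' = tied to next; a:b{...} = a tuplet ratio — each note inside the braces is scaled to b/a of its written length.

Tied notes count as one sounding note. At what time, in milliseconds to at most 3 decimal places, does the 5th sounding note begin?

note 5 onset = 15/4b = 1355.422ms

1. 0.0ms @ 0 + 180.723ms (1/2)
2. 180.723ms @ 1/2 + 180.723ms (1/2)
3. 361.446ms @ 1 + 722.892ms (2)
4. 1084.337ms @ 3 + 271.084ms (3/4)
5. 1355.422ms @ 15/4 + 271.084ms (3/4)
6. 1626.506ms @ 9/2 + 542.169ms (3/2)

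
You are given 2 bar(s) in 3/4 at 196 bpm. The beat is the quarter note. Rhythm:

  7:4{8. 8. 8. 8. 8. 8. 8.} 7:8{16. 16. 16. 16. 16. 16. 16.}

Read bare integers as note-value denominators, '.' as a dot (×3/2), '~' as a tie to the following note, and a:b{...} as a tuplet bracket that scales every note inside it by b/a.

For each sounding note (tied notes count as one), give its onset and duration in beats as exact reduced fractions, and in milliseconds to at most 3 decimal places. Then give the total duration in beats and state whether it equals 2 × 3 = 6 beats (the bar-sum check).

1) 0.0ms=0b +131.195ms=3/7b
2) 131.195ms=3/7b +131.195ms=3/7b
3) 262.391ms=6/7b +131.195ms=3/7b
4) 393.586ms=9/7b +131.195ms=3/7b
5) 524.781ms=12/7b +131.195ms=3/7b
6) 655.977ms=15/7b +131.195ms=3/7b
7) 787.172ms=18/7b +131.195ms=3/7b
8) 918.367ms=3b +131.195ms=3/7b
9) 1049.563ms=24/7b +131.195ms=3/7b
10) 1180.758ms=27/7b +131.195ms=3/7b
11) 1311.953ms=30/7b +131.195ms=3/7b
12) 1443.149ms=33/7b +131.195ms=3/7b
13) 1574.344ms=36/7b +131.195ms=3/7b
14) 1705.539ms=39/7b +131.195ms=3/7b
Σ=6b of 6 (196bpm 3/4) — PASS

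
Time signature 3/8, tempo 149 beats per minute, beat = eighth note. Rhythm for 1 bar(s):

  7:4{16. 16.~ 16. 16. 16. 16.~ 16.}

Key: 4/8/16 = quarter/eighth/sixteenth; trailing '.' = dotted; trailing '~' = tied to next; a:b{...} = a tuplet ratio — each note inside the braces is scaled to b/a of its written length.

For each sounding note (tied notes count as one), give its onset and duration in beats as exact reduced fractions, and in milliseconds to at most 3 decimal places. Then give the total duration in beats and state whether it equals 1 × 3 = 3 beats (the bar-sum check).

1) 0.0ms=0b +172.579ms=3/7b
2) 172.579ms=3/7b +345.158ms=6/7b
3) 517.737ms=9/7b +172.579ms=3/7b
4) 690.316ms=12/7b +172.579ms=3/7b
5) 862.895ms=15/7b +345.158ms=6/7b
Σ=3b of 3 (149bpm 3/8) — PASS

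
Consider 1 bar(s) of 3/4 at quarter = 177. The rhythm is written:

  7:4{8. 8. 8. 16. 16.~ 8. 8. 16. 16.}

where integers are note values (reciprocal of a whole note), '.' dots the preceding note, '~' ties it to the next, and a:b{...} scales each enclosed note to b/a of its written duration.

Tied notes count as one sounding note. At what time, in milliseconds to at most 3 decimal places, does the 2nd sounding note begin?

1. 0.0ms @ 0 + 145.278ms (3/7)
2. 145.278ms @ 3/7 + 145.278ms (3/7)
3. 290.557ms @ 6/7 + 145.278ms (3/7)
4. 435.835ms @ 9/7 + 72.639ms (3/14)
5. 508.475ms @ 3/2 + 217.918ms (9/14)
6. 726.392ms @ 15/7 + 145.278ms (3/7)
7. 871.671ms @ 18/7 + 72.639ms (3/14)
8. 944.31ms @ 39/14 + 72.639ms (3/14)

note 2 onset = 3/7b = 145.278ms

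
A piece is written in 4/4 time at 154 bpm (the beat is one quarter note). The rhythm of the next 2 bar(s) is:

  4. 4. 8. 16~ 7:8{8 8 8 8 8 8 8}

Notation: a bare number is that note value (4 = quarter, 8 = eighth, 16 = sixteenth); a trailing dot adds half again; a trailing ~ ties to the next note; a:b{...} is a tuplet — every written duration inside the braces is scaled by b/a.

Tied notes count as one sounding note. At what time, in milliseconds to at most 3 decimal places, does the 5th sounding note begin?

1. 0.0ms @ 0 + 584.416ms (3/2)
2. 584.416ms @ 3/2 + 584.416ms (3/2)
3. 1168.831ms @ 3 + 292.208ms (3/4)
4. 1461.039ms @ 15/4 + 320.037ms (23/28)
5. 1781.076ms @ 32/7 + 222.635ms (4/7)
6. 2003.711ms @ 36/7 + 222.635ms (4/7)
7. 2226.345ms @ 40/7 + 222.635ms (4/7)
8. 2448.98ms @ 44/7 + 222.635ms (4/7)
9. 2671.614ms @ 48/7 + 222.635ms (4/7)
10. 2894.249ms @ 52/7 + 222.635ms (4/7)

note 5 onset = 32/7b = 1781.076ms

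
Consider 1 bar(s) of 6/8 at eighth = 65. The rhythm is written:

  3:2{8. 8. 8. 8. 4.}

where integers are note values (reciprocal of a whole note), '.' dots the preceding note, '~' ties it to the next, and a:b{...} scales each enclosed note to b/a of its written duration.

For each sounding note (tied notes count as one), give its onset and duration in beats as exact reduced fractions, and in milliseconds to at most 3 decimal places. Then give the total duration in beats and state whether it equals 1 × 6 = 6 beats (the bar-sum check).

1) 0.0ms=0b +923.077ms=1b
2) 923.077ms=1b +923.077ms=1b
3) 1846.154ms=2b +923.077ms=1b
4) 2769.231ms=3b +923.077ms=1b
5) 3692.308ms=4b +1846.154ms=2b
Σ=6b of 6 (65bpm 6/8) — PASS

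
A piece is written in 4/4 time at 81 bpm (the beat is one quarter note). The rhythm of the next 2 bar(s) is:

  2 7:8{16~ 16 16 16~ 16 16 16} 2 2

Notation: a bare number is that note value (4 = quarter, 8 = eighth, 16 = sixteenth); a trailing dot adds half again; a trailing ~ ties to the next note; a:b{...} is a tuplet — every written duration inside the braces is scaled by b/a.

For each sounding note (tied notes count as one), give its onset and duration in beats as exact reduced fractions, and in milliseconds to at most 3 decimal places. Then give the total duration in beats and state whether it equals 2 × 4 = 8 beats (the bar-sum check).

1) 0.0ms=0b +1481.481ms=2b
2) 1481.481ms=2b +423.28ms=4/7b
3) 1904.762ms=18/7b +211.64ms=2/7b
4) 2116.402ms=20/7b +423.28ms=4/7b
5) 2539.683ms=24/7b +211.64ms=2/7b
6) 2751.323ms=26/7b +211.64ms=2/7b
7) 2962.963ms=4b +1481.481ms=2b
8) 4444.444ms=6b +1481.481ms=2b
Σ=8b of 8 (81bpm 4/4) — PASS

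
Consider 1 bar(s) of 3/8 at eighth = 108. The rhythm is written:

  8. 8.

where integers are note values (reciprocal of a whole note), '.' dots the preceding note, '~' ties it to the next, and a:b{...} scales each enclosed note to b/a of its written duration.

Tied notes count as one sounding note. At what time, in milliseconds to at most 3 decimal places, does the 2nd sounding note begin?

1. 0.0ms @ 0 + 833.333ms (3/2)
2. 833.333ms @ 3/2 + 833.333ms (3/2)

note 2 onset = 3/2b = 833.333ms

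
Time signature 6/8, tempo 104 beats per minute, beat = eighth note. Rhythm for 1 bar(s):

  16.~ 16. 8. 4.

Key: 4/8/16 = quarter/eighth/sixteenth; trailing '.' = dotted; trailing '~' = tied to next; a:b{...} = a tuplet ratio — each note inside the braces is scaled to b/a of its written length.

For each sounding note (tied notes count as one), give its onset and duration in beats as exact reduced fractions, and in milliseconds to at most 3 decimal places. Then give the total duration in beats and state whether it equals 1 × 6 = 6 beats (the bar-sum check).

1) 0.0ms=0b +865.385ms=3/2b
2) 865.385ms=3/2b +865.385ms=3/2b
3) 1730.769ms=3b +1730.769ms=3b
Σ=6b of 6 (104bpm 6/8) — PASS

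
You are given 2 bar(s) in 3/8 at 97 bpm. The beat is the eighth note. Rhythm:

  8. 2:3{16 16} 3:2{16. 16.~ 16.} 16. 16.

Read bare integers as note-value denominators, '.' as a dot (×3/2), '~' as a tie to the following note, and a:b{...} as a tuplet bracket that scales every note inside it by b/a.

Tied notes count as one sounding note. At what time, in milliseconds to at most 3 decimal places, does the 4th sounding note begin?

1. 0.0ms @ 0 + 927.835ms (3/2)
2. 927.835ms @ 3/2 + 463.918ms (3/4)
3. 1391.753ms @ 9/4 + 463.918ms (3/4)
4. 1855.67ms @ 3 + 309.278ms (1/2)
5. 2164.948ms @ 7/2 + 618.557ms (1)
6. 2783.505ms @ 9/2 + 463.918ms (3/4)
7. 3247.423ms @ 21/4 + 463.918ms (3/4)

note 4 onset = 3b = 1855.67ms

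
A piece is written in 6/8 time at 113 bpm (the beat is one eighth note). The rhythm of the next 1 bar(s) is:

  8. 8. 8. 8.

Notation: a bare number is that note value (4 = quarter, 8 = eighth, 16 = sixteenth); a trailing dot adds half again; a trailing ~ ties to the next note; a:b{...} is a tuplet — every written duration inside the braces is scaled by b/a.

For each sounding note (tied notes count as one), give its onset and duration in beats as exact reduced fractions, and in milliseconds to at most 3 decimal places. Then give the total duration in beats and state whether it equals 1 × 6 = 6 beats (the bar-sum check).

1) 0.0ms=0b +796.46ms=3/2b
2) 796.46ms=3/2b +796.46ms=3/2b
3) 1592.92ms=3b +796.46ms=3/2b
4) 2389.381ms=9/2b +796.46ms=3/2b
Σ=6b of 6 (113bpm 6/8) — PASS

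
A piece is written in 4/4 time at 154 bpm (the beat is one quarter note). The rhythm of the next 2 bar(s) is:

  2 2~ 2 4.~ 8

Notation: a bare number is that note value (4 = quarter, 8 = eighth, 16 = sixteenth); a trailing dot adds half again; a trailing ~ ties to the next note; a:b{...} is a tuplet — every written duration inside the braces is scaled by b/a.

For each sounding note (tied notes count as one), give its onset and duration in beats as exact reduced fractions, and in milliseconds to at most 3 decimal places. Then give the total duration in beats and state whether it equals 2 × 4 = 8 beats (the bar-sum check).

1) 0.0ms=0b +779.221ms=2b
2) 779.221ms=2b +1558.442ms=4b
3) 2337.662ms=6b +779.221ms=2b
Σ=8b of 8 (154bpm 4/4) — PASS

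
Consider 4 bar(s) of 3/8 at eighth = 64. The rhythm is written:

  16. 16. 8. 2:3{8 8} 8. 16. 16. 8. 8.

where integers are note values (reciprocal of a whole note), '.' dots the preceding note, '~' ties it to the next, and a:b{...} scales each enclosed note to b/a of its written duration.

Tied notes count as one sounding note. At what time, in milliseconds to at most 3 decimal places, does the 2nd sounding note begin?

note 2 onset = 3/4b = 703.125ms

1. 0.0ms @ 0 + 703.125ms (3/4)
2. 703.125ms @ 3/4 + 703.125ms (3/4)
3. 1406.25ms @ 3/2 + 1406.25ms (3/2)
4. 2812.5ms @ 3 + 1406.25ms (3/2)
5. 4218.75ms @ 9/2 + 1406.25ms (3/2)
6. 5625.0ms @ 6 + 1406.25ms (3/2)
7. 7031.25ms @ 15/2 + 703.125ms (3/4)
8. 7734.375ms @ 33/4 + 703.125ms (3/4)
9. 8437.5ms @ 9 + 1406.25ms (3/2)
10. 9843.75ms @ 21/2 + 1406.25ms (3/2)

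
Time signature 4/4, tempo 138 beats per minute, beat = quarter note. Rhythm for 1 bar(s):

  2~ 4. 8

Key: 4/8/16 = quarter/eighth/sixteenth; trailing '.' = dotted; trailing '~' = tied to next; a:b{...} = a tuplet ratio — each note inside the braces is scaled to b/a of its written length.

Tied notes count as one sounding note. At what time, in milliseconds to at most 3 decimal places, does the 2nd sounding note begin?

note 2 onset = 7/2b = 1521.739ms

1. 0.0ms @ 0 + 1521.739ms (7/2)
2. 1521.739ms @ 7/2 + 217.391ms (1/2)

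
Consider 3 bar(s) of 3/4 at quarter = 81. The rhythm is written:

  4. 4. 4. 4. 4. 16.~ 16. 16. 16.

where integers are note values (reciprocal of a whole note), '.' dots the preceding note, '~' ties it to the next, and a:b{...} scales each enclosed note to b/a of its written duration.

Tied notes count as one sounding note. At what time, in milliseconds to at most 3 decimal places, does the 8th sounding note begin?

1. 0.0ms @ 0 + 1111.111ms (3/2)
2. 1111.111ms @ 3/2 + 1111.111ms (3/2)
3. 2222.222ms @ 3 + 1111.111ms (3/2)
4. 3333.333ms @ 9/2 + 1111.111ms (3/2)
5. 4444.444ms @ 6 + 1111.111ms (3/2)
6. 5555.556ms @ 15/2 + 555.556ms (3/4)
7. 6111.111ms @ 33/4 + 277.778ms (3/8)
8. 6388.889ms @ 69/8 + 277.778ms (3/8)

note 8 onset = 69/8b = 6388.889ms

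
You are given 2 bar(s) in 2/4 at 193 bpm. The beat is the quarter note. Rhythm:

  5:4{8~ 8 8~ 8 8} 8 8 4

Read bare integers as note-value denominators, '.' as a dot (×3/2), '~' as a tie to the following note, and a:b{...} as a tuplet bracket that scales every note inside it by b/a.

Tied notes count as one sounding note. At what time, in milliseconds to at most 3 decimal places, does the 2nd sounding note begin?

1. 0.0ms @ 0 + 248.705ms (4/5)
2. 248.705ms @ 4/5 + 248.705ms (4/5)
3. 497.409ms @ 8/5 + 124.352ms (2/5)
4. 621.762ms @ 2 + 155.44ms (1/2)
5. 777.202ms @ 5/2 + 155.44ms (1/2)
6. 932.642ms @ 3 + 310.881ms (1)

note 2 onset = 4/5b = 248.705ms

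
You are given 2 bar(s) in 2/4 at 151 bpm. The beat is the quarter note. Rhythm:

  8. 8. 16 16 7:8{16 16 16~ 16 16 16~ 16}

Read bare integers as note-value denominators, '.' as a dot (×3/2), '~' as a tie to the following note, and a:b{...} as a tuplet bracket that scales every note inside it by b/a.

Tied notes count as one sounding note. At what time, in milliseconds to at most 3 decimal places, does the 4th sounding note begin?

note 4 onset = 7/4b = 695.364ms

1. 0.0ms @ 0 + 298.013ms (3/4)
2. 298.013ms @ 3/4 + 298.013ms (3/4)
3. 596.026ms @ 3/2 + 99.338ms (1/4)
4. 695.364ms @ 7/4 + 99.338ms (1/4)
5. 794.702ms @ 2 + 113.529ms (2/7)
6. 908.231ms @ 16/7 + 113.529ms (2/7)
7. 1021.76ms @ 18/7 + 227.058ms (4/7)
8. 1248.817ms @ 22/7 + 113.529ms (2/7)
9. 1362.346ms @ 24/7 + 227.058ms (4/7)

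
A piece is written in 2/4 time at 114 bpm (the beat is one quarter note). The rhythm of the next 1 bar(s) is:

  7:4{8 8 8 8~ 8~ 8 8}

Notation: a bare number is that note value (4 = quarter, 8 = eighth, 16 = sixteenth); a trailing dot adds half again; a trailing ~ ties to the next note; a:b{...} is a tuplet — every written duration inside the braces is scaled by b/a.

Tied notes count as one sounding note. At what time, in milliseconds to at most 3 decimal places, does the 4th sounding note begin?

1. 0.0ms @ 0 + 150.376ms (2/7)
2. 150.376ms @ 2/7 + 150.376ms (2/7)
3. 300.752ms @ 4/7 + 150.376ms (2/7)
4. 451.128ms @ 6/7 + 451.128ms (6/7)
5. 902.256ms @ 12/7 + 150.376ms (2/7)

note 4 onset = 6/7b = 451.128ms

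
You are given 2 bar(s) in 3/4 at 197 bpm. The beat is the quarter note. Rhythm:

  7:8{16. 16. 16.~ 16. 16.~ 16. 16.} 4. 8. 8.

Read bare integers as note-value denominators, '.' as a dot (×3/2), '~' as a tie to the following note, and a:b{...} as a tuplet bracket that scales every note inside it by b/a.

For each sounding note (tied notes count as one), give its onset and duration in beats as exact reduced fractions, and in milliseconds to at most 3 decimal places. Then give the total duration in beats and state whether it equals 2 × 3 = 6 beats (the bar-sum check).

1) 0.0ms=0b +130.529ms=3/7b
2) 130.529ms=3/7b +130.529ms=3/7b
3) 261.059ms=6/7b +261.059ms=6/7b
4) 522.117ms=12/7b +261.059ms=6/7b
5) 783.176ms=18/7b +130.529ms=3/7b
6) 913.706ms=3b +456.853ms=3/2b
7) 1370.558ms=9/2b +228.426ms=3/4b
8) 1598.985ms=21/4b +228.426ms=3/4b
Σ=6b of 6 (197bpm 3/4) — PASS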